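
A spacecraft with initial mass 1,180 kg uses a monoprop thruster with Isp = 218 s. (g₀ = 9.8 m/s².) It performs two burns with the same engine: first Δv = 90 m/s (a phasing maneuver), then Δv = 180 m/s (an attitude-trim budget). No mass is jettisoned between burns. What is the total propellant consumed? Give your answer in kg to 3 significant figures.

v_e = Isp · g₀ = 218 × 9.8 = 2136.4 m/s.
After the first burn: m = 1180 × exp(−90/2136.4) = 1180 × 0.95875 = 1,131.33 kg.
After the second burn: m = 1,131.33 × exp(−180/2136.4) = 1,131.33 × 0.91920 = 1,039.92 kg.
Total propellant = m₀ − m_final = 1180 − 1,039.92 = 140.08 kg.

total propellant consumed ≈ 140 kg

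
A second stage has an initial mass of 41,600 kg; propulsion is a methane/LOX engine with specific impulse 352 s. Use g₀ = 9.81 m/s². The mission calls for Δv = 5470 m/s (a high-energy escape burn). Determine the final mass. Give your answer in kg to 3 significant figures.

v_e = Isp · g₀ = 352 × 9.81 = 3453.1 m/s.
m₀/m_f = exp(Δv / v_e) = exp(5470 / 3453.1) = exp(1.5841) = 4.8748.
m_f = m₀ / 4.8748 = 41,600 / 4.8748 = 8,533.68 kg.

final mass ≈ 8530 kg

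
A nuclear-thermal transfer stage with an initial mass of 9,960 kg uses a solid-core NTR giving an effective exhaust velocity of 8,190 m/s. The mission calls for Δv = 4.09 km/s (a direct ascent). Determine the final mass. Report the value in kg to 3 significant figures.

final mass ≈ 6040 kg

m₀/m_f = exp(Δv / v_e) = exp(4090 / 8190.0) = exp(0.4994) = 1.6477.
m_f = m₀ / 1.6477 = 9,960 / 1.6477 = 6,044.79 kg.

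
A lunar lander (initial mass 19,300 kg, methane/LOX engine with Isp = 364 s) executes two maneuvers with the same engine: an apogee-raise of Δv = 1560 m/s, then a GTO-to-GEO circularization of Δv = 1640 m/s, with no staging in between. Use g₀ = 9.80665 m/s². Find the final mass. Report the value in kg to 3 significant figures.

v_e = Isp · g₀ = 364 × 9.80665 = 3569.6 m/s.
After the first burn: m = 19300 × exp(−1560/3569.6) = 19300 × 0.64596 = 12,467 kg.
After the second burn: m = 12,467 × exp(−1640/3569.6) = 12,467 × 0.63164 = 7,874.66 kg.

final mass ≈ 7870 kg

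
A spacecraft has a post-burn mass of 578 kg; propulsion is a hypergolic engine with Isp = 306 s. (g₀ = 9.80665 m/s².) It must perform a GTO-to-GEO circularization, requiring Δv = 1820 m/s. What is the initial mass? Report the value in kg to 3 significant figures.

initial mass ≈ 1060 kg

v_e = Isp · g₀ = 306 × 9.80665 = 3000.8 m/s.
Using Δv = v_e ln(m₀/m_f): m₀/m_f = exp(Δv / v_e) = exp(1820 / 3000.8) = exp(0.6065) = 1.8340.
m₀ = m_f × 1.8340 = 578 × 1.8340 = 1,060.05 kg.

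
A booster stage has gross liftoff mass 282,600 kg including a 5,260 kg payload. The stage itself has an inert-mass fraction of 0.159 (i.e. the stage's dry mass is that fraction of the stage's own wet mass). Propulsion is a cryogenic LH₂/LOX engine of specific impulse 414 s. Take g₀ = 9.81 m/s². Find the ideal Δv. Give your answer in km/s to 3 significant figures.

Δv ≈ 7.09 km/s

Stage wet mass = m₀ − payload = 282,600 − 5,260 = 277,340 kg.
Stage dry mass = ε × stage wet mass = 0.159 × 277,340 = 44,097.1 kg.
Burnout mass m_f = stage dry + payload = 44,097.1 + 5,260 = 49,357.1 kg.
v_e = Isp · g₀ = 414 × 9.81 = 4061.3 m/s.
Rocket equation: Δv = v_e · ln(282,600/49,357.1) = 4061.3 × ln(5.726) = 4061.3 × 1.7450 ≈ 7087 m/s.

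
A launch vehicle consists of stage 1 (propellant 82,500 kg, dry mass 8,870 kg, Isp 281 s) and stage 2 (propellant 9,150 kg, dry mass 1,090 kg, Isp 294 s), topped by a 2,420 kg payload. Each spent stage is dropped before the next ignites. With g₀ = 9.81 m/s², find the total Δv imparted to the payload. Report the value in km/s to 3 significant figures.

Ignition mass of stage 1 = 82,500+8,870 + 9,150+1,090 + 2,420 = 104,030 kg.
Stage 1: m₀ = 104,030 kg, m_f = 104,030 − 82,500 = 21,530 kg; Δv = 281×9.81×ln(4.832) = 2756.6×1.5752 ≈ 4342 m/s.
Stage 2: m₀ = 12,660 kg, m_f = 12,660 − 9,150 = 3,510 kg; Δv = 294×9.81×ln(3.607) = 2884.1×1.2828 ≈ 3700 m/s.
Total Δv = 4342 + 3700 = 8042 m/s.

Δv ≈ 8.04 km/s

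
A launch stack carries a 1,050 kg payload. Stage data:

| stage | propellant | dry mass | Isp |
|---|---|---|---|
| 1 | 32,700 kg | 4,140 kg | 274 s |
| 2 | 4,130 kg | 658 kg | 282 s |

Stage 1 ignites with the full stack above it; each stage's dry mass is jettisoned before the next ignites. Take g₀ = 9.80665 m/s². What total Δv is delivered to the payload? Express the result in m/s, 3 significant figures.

Δv ≈ 7300 m/s

Ignition mass of stage 1 = 32,700+4,140 + 4,130+658 + 1,050 = 42,678 kg.
Stage 1: m₀ = 42,678 kg, m_f = 42,678 − 32,700 = 9,978 kg; Δv = 274×9.80665×ln(4.277) = 2687.0×1.4533 ≈ 3905 m/s.
Stage 2: m₀ = 5,838 kg, m_f = 5,838 − 4,130 = 1,708 kg; Δv = 282×9.80665×ln(3.418) = 2765.5×1.2291 ≈ 3399 m/s.
Total Δv = 3905 + 3399 = 7304 m/s.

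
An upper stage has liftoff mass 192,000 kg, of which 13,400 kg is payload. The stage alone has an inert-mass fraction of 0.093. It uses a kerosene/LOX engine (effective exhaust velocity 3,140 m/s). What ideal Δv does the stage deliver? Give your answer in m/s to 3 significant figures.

Stage wet mass = m₀ − payload = 192,000 − 13,400 = 178,600 kg.
Stage dry mass = ε × stage wet mass = 0.093 × 178,600 = 16,609.8 kg.
Burnout mass m_f = stage dry + payload = 16,609.8 + 13,400 = 30,009.8 kg.
By the Tsiolkovsky rocket equation, Δv = v_e · ln(192,000/30,009.8) = 3140.0 × ln(6.398) = 3140.0 × 1.8560 ≈ 5828 m/s.

Δv ≈ 5830 m/s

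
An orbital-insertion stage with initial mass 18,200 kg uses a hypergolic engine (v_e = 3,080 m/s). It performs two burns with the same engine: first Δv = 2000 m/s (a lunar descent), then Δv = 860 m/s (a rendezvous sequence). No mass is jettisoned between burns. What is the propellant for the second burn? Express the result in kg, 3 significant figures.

propellant for the second burn ≈ 2320 kg

After the first burn: m = 18200 × exp(−2000/3080.0) = 18200 × 0.52238 = 9,507.32 kg.
After the second burn: m = 9,507.32 × exp(−860/3080.0) = 9,507.32 × 0.75637 = 7,191.05 kg.
Second-burn propellant = 9,507.32 − 7,191.05 = 2,316.27 kg.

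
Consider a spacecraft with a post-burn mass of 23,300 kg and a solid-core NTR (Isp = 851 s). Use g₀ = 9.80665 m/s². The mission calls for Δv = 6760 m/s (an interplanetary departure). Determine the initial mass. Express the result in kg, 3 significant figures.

v_e = Isp · g₀ = 851 × 9.80665 = 8345.5 m/s.
Rocket equation: m₀/m_f = exp(Δv / v_e) = exp(6760 / 8345.5) = exp(0.8100) = 2.2480.
m₀ = m_f × 2.2480 = 23,300 × 2.2480 = 52,378.4 kg.

initial mass ≈ 52400 kg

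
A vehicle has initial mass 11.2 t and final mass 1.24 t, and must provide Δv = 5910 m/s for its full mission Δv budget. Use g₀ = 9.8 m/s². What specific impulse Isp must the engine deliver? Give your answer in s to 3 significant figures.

Isp ≈ 274 s

ln(m₀/m_f) = ln(11200/1240) = ln(9.032) = 2.2008.
Rocket equation: v_e = Δv / ln(m₀/m_f) = 5910 / 2.2008 = 2685.4 m/s.
Isp = v_e / g₀ = 2685.4 / 9.8 = 274.0 s.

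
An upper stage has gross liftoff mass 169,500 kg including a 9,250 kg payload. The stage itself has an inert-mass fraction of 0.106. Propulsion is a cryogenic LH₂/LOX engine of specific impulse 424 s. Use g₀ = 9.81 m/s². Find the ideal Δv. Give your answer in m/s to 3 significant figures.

Stage wet mass = m₀ − payload = 169,500 − 9,250 = 160,250 kg.
Stage dry mass = ε × stage wet mass = 0.106 × 160,250 = 16,986.5 kg.
Burnout mass m_f = stage dry + payload = 16,986.5 + 9,250 = 26,236.5 kg.
v_e = Isp · g₀ = 424 × 9.81 = 4159.4 m/s.
Using Δv = v_e ln(m₀/m_f): Δv = v_e · ln(169,500/26,236.5) = 4159.4 × ln(6.46) = 4159.4 × 1.8657 ≈ 7760 m/s.

Δv ≈ 7760 m/s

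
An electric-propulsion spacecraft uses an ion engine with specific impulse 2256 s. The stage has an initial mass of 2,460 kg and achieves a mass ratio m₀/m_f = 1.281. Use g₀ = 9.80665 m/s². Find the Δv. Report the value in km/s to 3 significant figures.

v_e = Isp · g₀ = 2256 × 9.80665 = 22123.8 m/s.
By the Tsiolkovsky rocket equation, Δv = v_e · ln(1.281) = 22123.8 × 0.2476 ≈ 5478.8 m/s.

Δv ≈ 5.48 km/s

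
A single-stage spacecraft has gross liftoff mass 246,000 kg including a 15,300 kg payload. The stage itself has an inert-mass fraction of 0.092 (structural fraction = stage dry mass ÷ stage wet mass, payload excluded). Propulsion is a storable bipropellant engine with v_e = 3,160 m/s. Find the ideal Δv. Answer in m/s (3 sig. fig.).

Δv ≈ 6030 m/s

Stage wet mass = m₀ − payload = 246,000 − 15,300 = 230,700 kg.
Stage dry mass = ε × stage wet mass = 0.092 × 230,700 = 21,224.4 kg.
Burnout mass m_f = stage dry + payload = 21,224.4 + 15,300 = 36,524.4 kg.
Δv = v_e · ln(246,000/36,524.4) = 3160.0 × ln(6.735) = 3160.0 × 1.9074 ≈ 6027 m/s.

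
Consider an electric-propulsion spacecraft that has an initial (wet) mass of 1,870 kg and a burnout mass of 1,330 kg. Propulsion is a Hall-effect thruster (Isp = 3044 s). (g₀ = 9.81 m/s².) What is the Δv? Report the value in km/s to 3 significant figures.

Δv ≈ 10.2 km/s

v_e = Isp · g₀ = 3044 × 9.81 = 29861.6 m/s.
By the Tsiolkovsky rocket equation, Δv = v_e · ln(m₀/m_f) = 29861.6 × ln(1.406) = 29861.6 × 0.3408 ≈ 10175.6 m/s.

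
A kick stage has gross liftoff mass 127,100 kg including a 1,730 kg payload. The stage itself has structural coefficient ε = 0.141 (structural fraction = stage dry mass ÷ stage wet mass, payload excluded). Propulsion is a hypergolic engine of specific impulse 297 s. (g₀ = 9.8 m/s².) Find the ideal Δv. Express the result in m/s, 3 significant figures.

Stage wet mass = m₀ − payload = 127,100 − 1,730 = 125,370 kg.
Stage dry mass = ε × stage wet mass = 0.141 × 125,370 = 17,677.2 kg.
Burnout mass m_f = stage dry + payload = 17,677.2 + 1,730 = 19,407.2 kg.
v_e = Isp · g₀ = 297 × 9.8 = 2910.6 m/s.
Δv = v_e · ln(127,100/19,407.2) = 2910.6 × ln(6.549) = 2910.6 × 1.8793 ≈ 5470 m/s.

Δv ≈ 5470 m/s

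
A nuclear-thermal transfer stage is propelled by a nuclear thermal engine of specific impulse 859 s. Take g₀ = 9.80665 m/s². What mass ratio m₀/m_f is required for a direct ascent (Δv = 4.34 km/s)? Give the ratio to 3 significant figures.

v_e = Isp · g₀ = 859 × 9.80665 = 8423.9 m/s.
Rocket equation: m₀/m_f = exp(Δv / v_e) = exp(4340 / 8423.9) = exp(0.5152) = 1.6740.

mass ratio ≈ 1.67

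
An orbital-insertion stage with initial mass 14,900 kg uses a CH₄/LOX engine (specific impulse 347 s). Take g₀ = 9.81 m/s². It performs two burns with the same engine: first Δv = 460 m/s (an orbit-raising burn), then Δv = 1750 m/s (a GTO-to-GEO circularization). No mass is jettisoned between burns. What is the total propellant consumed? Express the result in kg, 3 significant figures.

total propellant consumed ≈ 7120 kg

v_e = Isp · g₀ = 347 × 9.81 = 3404.1 m/s.
After the first burn: m = 14900 × exp(−460/3404.1) = 14900 × 0.87360 = 13,016.6 kg.
After the second burn: m = 13,016.6 × exp(−1750/3404.1) = 13,016.6 × 0.59804 = 7,784.45 kg.
Total propellant = m₀ − m_final = 14900 − 7,784.45 = 7,115.55 kg.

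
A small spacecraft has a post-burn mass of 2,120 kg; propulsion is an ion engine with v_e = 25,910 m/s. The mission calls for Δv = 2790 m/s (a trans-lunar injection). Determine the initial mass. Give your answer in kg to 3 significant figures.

initial mass ≈ 2360 kg

By the Tsiolkovsky rocket equation, m₀/m_f = exp(Δv / v_e) = exp(2790 / 25910.0) = exp(0.1077) = 1.1137.
m₀ = m_f × 1.1137 = 2,120 × 1.1137 = 2,361.04 kg.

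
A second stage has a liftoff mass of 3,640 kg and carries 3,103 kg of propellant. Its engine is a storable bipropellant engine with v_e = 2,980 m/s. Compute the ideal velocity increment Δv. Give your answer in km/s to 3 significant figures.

m_f = m₀ − m_prop = 3,640 − 3,103 = 537 kg.
Rocket equation: Δv = v_e · ln(m₀/m_f) = 2980.0 × ln(6.778) = 2980.0 × 1.9137 ≈ 5702.9 m/s.

Δv ≈ 5.70 km/s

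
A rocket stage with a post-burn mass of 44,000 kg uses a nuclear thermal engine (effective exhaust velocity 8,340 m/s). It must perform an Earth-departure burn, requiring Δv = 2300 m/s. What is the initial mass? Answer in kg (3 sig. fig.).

initial mass ≈ 58000 kg

m₀/m_f = exp(Δv / v_e) = exp(2300 / 8340.0) = exp(0.2758) = 1.3176.
m₀ = m_f × 1.3176 = 44,000 × 1.3176 = 57,974.4 kg.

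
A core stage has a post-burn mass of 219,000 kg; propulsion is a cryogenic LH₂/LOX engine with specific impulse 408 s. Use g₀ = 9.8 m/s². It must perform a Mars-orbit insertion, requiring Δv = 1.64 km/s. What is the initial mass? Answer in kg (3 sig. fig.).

initial mass ≈ 330000 kg

v_e = Isp · g₀ = 408 × 9.8 = 3998.4 m/s.
Using Δv = v_e ln(m₀/m_f): m₀/m_f = exp(Δv / v_e) = exp(1640 / 3998.4) = exp(0.4102) = 1.5071.
m₀ = m_f × 1.5071 = 219,000 × 1.5071 = 330,055 kg.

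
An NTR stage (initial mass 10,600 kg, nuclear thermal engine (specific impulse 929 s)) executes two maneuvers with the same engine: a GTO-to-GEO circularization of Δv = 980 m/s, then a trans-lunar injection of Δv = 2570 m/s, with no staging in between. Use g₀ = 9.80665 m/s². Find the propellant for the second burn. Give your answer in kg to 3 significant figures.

v_e = Isp · g₀ = 929 × 9.80665 = 9110.4 m/s.
After the first burn: m = 10600 × exp(−980/9110.4) = 10600 × 0.89801 = 9,518.91 kg.
After the second burn: m = 9,518.91 × exp(−2570/9110.4) = 9,518.91 × 0.75420 = 7,179.16 kg.
Second-burn propellant = 9,518.91 − 7,179.16 = 2,339.75 kg.

propellant for the second burn ≈ 2340 kg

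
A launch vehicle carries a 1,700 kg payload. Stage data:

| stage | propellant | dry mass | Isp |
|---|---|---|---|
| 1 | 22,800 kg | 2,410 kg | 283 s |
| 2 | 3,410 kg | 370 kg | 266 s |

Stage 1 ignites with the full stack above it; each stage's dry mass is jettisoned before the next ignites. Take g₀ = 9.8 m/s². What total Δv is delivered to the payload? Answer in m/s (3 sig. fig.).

Ignition mass of stage 1 = 22,800+2,410 + 3,410+370 + 1,700 = 30,690 kg.
Stage 1: m₀ = 30,690 kg, m_f = 30,690 − 22,800 = 7,890 kg; Δv = 283×9.8×ln(3.89) = 2773.4×1.3583 ≈ 3767 m/s.
Stage 2: m₀ = 5,480 kg, m_f = 5,480 − 3,410 = 2,070 kg; Δv = 266×9.8×ln(2.647) = 2606.8×0.9736 ≈ 2538 m/s.
Total Δv = 3767 + 2538 = 6305 m/s.

Δv ≈ 6310 m/s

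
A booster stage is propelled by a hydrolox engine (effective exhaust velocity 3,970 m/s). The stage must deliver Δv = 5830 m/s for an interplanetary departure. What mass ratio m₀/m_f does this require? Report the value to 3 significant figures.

m₀/m_f = exp(Δv / v_e) = exp(5830 / 3970.0) = exp(1.4685) = 4.3428.

mass ratio ≈ 4.34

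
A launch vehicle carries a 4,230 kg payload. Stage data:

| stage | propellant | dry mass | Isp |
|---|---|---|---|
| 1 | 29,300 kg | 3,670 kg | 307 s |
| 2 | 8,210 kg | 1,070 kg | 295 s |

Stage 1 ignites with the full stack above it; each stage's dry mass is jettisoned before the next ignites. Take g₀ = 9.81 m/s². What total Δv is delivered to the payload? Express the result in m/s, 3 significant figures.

Δv ≈ 5710 m/s

Ignition mass of stage 1 = 29,300+3,670 + 8,210+1,070 + 4,230 = 46,480 kg.
Stage 1: m₀ = 46,480 kg, m_f = 46,480 − 29,300 = 17,180 kg; Δv = 307×9.81×ln(2.705) = 3011.7×0.9953 ≈ 2997 m/s.
Stage 2: m₀ = 13,510 kg, m_f = 13,510 − 8,210 = 5,300 kg; Δv = 295×9.81×ln(2.549) = 2894.0×0.9357 ≈ 2708 m/s.
Total Δv = 2997 + 2708 = 5705 m/s.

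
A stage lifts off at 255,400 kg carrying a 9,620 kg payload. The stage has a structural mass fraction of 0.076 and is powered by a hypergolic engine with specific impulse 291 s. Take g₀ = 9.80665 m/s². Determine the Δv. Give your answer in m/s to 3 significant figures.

Δv ≈ 6280 m/s

Stage wet mass = m₀ − payload = 255,400 − 9,620 = 245,780 kg.
Stage dry mass = ε × stage wet mass = 0.076 × 245,780 = 18,679.3 kg.
Burnout mass m_f = stage dry + payload = 18,679.3 + 9,620 = 28,299.3 kg.
v_e = Isp · g₀ = 291 × 9.80665 = 2853.7 m/s.
Δv = v_e · ln(255,400/28,299.3) = 2853.7 × ln(9.025) = 2853.7 × 2.2000 ≈ 6278 m/s.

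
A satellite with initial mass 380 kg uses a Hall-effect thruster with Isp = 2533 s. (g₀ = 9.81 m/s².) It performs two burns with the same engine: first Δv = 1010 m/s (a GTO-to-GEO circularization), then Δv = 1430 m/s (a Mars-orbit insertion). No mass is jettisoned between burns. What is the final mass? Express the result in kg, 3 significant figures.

final mass ≈ 344 kg

v_e = Isp · g₀ = 2533 × 9.81 = 24848.7 m/s.
After the first burn: m = 380 × exp(−1010/24848.7) = 380 × 0.96017 = 364.865 kg.
After the second burn: m = 364.865 × exp(−1430/24848.7) = 364.865 × 0.94408 = 344.462 kg.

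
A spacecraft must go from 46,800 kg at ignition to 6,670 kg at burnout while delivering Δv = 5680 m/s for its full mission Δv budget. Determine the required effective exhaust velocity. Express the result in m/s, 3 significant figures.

v_e ≈ 2920 m/s

ln(m₀/m_f) = ln(46800/6670) = ln(7.016) = 1.9483.
Rocket equation: v_e = Δv / ln(m₀/m_f) = 5680 / 1.9483 = 2915.4 m/s.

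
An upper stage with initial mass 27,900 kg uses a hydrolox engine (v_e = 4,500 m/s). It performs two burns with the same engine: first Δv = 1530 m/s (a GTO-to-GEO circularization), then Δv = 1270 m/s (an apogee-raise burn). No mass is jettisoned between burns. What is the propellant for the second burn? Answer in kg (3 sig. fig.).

propellant for the second burn ≈ 4880 kg

After the first burn: m = 27900 × exp(−1530/4500.0) = 27900 × 0.71177 = 19,858.4 kg.
After the second burn: m = 19,858.4 × exp(−1270/4500.0) = 19,858.4 × 0.75411 = 14,975.4 kg.
Second-burn propellant = 19,858.4 − 14,975.4 = 4,883 kg.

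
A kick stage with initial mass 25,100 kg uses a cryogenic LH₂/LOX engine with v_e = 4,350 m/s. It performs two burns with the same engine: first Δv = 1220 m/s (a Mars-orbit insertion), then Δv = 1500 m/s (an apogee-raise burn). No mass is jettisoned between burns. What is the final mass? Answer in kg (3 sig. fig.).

final mass ≈ 13400 kg

After the first burn: m = 25100 × exp(−1220/4350.0) = 25100 × 0.75544 = 18,961.5 kg.
After the second burn: m = 18,961.5 × exp(−1500/4350.0) = 18,961.5 × 0.70834 = 13,431.2 kg.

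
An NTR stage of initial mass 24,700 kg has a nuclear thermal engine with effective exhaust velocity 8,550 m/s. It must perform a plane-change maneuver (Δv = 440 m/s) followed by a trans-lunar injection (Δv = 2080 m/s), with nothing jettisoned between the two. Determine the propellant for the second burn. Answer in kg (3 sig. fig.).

After the first burn: m = 24700 × exp(−440/8550.0) = 24700 × 0.94984 = 23,461 kg.
After the second burn: m = 23,461 × exp(−2080/8550.0) = 23,461 × 0.78406 = 18,394.8 kg.
Second-burn propellant = 23,461 − 18,394.8 = 5,066.2 kg.

propellant for the second burn ≈ 5070 kg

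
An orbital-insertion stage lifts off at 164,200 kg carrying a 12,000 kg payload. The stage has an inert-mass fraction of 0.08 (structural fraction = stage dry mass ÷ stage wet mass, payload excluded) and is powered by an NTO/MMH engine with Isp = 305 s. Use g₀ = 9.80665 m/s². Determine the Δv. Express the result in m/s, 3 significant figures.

Stage wet mass = m₀ − payload = 164,200 − 12,000 = 152,200 kg.
Stage dry mass = ε × stage wet mass = 0.08 × 152,200 = 12,176 kg.
Burnout mass m_f = stage dry + payload = 12,176 + 12,000 = 24,176 kg.
v_e = Isp · g₀ = 305 × 9.80665 = 2991.0 m/s.
Δv = v_e · ln(164,200/24,176) = 2991.0 × ln(6.792) = 2991.0 × 1.9157 ≈ 5730 m/s.

Δv ≈ 5730 m/s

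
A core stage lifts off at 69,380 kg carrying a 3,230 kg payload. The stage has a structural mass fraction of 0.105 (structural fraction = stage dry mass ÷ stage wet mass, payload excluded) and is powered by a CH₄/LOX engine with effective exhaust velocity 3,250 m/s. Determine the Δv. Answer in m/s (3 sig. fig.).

Δv ≈ 6240 m/s

Stage wet mass = m₀ − payload = 69,380 − 3,230 = 66,150 kg.
Stage dry mass = ε × stage wet mass = 0.105 × 66,150 = 6,945.75 kg.
Burnout mass m_f = stage dry + payload = 6,945.75 + 3,230 = 10,175.75 kg.
Using Δv = v_e ln(m₀/m_f): Δv = v_e · ln(69,380/10,175.75) = 3250.0 × ln(6.818) = 3250.0 × 1.9196 ≈ 6239 m/s.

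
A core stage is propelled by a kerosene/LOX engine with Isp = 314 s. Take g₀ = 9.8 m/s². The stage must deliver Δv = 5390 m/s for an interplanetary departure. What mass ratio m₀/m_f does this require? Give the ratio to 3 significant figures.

mass ratio ≈ 5.76

v_e = Isp · g₀ = 314 × 9.8 = 3077.2 m/s.
m₀/m_f = exp(Δv / v_e) = exp(5390 / 3077.2) = exp(1.7516) = 5.7638.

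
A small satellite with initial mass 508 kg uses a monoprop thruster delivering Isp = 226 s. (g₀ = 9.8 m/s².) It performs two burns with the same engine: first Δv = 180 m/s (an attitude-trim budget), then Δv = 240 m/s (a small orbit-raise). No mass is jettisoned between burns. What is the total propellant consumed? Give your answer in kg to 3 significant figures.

v_e = Isp · g₀ = 226 × 9.8 = 2214.8 m/s.
After the first burn: m = 508 × exp(−180/2214.8) = 508 × 0.92194 = 468.346 kg.
After the second burn: m = 468.346 × exp(−240/2214.8) = 468.346 × 0.89730 = 420.247 kg.
Total propellant = m₀ − m_final = 508 − 420.247 = 87.753 kg.

total propellant consumed ≈ 87.8 kg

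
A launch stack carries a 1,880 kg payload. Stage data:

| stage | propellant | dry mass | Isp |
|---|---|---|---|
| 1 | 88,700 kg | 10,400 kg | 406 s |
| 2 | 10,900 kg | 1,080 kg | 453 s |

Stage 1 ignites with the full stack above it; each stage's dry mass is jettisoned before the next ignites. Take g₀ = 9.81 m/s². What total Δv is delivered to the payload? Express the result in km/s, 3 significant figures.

Δv ≈ 13.0 km/s

Ignition mass of stage 1 = 88,700+10,400 + 10,900+1,080 + 1,880 = 112,960 kg.
Stage 1: m₀ = 112,960 kg, m_f = 112,960 − 88,700 = 24,260 kg; Δv = 406×9.81×ln(4.656) = 3982.9×1.5382 ≈ 6126 m/s.
Stage 2: m₀ = 13,860 kg, m_f = 13,860 − 10,900 = 2,960 kg; Δv = 453×9.81×ln(4.682) = 4443.9×1.5438 ≈ 6861 m/s.
Total Δv = 6126 + 6861 = 12987 m/s.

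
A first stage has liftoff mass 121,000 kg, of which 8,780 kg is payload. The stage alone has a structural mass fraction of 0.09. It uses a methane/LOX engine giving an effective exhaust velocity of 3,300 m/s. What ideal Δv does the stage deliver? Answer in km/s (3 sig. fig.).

Δv ≈ 6.13 km/s

Stage wet mass = m₀ − payload = 121,000 − 8,780 = 112,220 kg.
Stage dry mass = ε × stage wet mass = 0.09 × 112,220 = 10,099.8 kg.
Burnout mass m_f = stage dry + payload = 10,099.8 + 8,780 = 18,879.8 kg.
Δv = v_e · ln(121,000/18,879.8) = 3300.0 × ln(6.409) = 3300.0 × 1.8577 ≈ 6130 m/s.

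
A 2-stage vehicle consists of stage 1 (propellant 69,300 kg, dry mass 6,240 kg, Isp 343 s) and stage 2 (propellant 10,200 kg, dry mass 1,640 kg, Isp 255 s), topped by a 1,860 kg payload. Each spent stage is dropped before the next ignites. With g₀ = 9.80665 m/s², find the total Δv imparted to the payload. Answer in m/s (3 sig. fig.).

Δv ≈ 8450 m/s

Ignition mass of stage 1 = 69,300+6,240 + 10,200+1,640 + 1,860 = 89,240 kg.
Stage 1: m₀ = 89,240 kg, m_f = 89,240 − 69,300 = 19,940 kg; Δv = 343×9.80665×ln(4.475) = 3363.7×1.4986 ≈ 5041 m/s.
Stage 2: m₀ = 13,700 kg, m_f = 13,700 − 10,200 = 3,500 kg; Δv = 255×9.80665×ln(3.914) = 2500.7×1.3646 ≈ 3413 m/s.
Total Δv = 5041 + 3413 = 8454 m/s.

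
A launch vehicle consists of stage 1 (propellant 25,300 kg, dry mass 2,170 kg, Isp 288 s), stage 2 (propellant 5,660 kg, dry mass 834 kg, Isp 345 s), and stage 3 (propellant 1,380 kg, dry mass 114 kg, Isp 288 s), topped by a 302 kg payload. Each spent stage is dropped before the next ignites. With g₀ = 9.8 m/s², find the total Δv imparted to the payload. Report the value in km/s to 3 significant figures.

Δv ≈ 11.5 km/s

Ignition mass of stage 1 = 25,300+2,170 + 5,660+834 + 1,380+114 + 302 = 35,760 kg.
Stage 1: m₀ = 35,760 kg, m_f = 35,760 − 25,300 = 10,460 kg; Δv = 288×9.8×ln(3.419) = 2822.4×1.2293 ≈ 3469 m/s.
Stage 2: m₀ = 8,290 kg, m_f = 8,290 − 5,660 = 2,630 kg; Δv = 345×9.8×ln(3.152) = 3381.0×1.1481 ≈ 3882 m/s.
Stage 3: m₀ = 1,796 kg, m_f = 1,796 − 1,380 = 416 kg; Δv = 288×9.8×ln(4.317) = 2822.4×1.4626 ≈ 4128 m/s.
Total Δv = 3469 + 3882 + 4128 = 11479 m/s.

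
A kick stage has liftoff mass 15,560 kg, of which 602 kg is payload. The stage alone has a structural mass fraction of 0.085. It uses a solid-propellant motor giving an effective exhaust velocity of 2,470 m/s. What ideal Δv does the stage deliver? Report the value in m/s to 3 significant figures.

Stage wet mass = m₀ − payload = 15,560 − 602 = 14,958 kg.
Stage dry mass = ε × stage wet mass = 0.085 × 14,958 = 1,271.43 kg.
Burnout mass m_f = stage dry + payload = 1,271.43 + 602 = 1,873.43 kg.
From the ideal rocket equation, Δv = v_e · ln(15,560/1,873.43) = 2470.0 × ln(8.306) = 2470.0 × 2.1169 ≈ 5229 m/s.

Δv ≈ 5230 m/s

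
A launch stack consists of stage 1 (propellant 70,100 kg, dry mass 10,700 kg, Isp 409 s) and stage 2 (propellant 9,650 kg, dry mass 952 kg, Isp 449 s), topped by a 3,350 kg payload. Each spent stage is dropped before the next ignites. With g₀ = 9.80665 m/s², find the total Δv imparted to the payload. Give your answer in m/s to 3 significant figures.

Ignition mass of stage 1 = 70,100+10,700 + 9,650+952 + 3,350 = 94,752 kg.
Stage 1: m₀ = 94,752 kg, m_f = 94,752 − 70,100 = 24,652 kg; Δv = 409×9.80665×ln(3.844) = 4010.9×1.3464 ≈ 5400 m/s.
Stage 2: m₀ = 13,952 kg, m_f = 13,952 − 9,650 = 4,302 kg; Δv = 449×9.80665×ln(3.243) = 4403.2×1.1765 ≈ 5181 m/s.
Total Δv = 5400 + 5181 = 10581 m/s.

Δv ≈ 10600 m/s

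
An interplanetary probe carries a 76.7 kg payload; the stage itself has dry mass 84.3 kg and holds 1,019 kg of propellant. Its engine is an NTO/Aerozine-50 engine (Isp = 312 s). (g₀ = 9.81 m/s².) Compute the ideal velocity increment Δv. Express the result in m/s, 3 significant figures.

v_e = Isp · g₀ = 312 × 9.81 = 3060.7 m/s.
m₀ = payload + dry + propellant = 76.7 + 84.3 + 1,019 = 1,180 kg.
m_f = payload + dry = 76.7 + 84.3 = 161 kg.
Δv = v_e · ln(m₀/m_f) = 3060.7 × ln(7.329) = 3060.7 × 1.9919 ≈ 6096.5 m/s.

Δv ≈ 6100 m/s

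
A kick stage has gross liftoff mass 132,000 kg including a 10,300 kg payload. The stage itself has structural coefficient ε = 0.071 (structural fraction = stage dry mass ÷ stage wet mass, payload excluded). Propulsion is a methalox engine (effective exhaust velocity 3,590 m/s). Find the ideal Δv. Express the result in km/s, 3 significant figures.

Stage wet mass = m₀ − payload = 132,000 − 10,300 = 121,700 kg.
Stage dry mass = ε × stage wet mass = 0.071 × 121,700 = 8,640.7 kg.
Burnout mass m_f = stage dry + payload = 8,640.7 + 10,300 = 18,940.7 kg.
Using Δv = v_e ln(m₀/m_f): Δv = v_e · ln(132,000/18,940.7) = 3590.0 × ln(6.969) = 3590.0 × 1.9415 ≈ 6970 m/s.

Δv ≈ 6.97 km/s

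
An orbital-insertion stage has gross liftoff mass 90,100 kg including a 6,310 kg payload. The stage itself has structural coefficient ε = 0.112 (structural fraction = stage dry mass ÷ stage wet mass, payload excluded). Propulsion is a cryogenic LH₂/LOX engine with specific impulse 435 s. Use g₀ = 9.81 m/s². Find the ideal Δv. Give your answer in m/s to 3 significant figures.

Stage wet mass = m₀ − payload = 90,100 − 6,310 = 83,790 kg.
Stage dry mass = ε × stage wet mass = 0.112 × 83,790 = 9,384.48 kg.
Burnout mass m_f = stage dry + payload = 9,384.48 + 6,310 = 15,694.48 kg.
v_e = Isp · g₀ = 435 × 9.81 = 4267.4 m/s.
Δv = v_e · ln(90,100/15,694.48) = 4267.4 × ln(5.741) = 4267.4 × 1.7476 ≈ 7458 m/s.

Δv ≈ 7460 m/s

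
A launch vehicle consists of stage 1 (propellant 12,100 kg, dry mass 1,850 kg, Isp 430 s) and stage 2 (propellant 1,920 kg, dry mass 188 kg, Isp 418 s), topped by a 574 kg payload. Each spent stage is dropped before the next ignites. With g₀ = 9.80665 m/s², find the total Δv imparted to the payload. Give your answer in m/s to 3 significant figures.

Ignition mass of stage 1 = 12,100+1,850 + 1,920+188 + 574 = 16,632 kg.
Stage 1: m₀ = 16,632 kg, m_f = 16,632 − 12,100 = 4,532 kg; Δv = 430×9.80665×ln(3.67) = 4216.9×1.3002 ≈ 5483 m/s.
Stage 2: m₀ = 2,682 kg, m_f = 2,682 − 1,920 = 762 kg; Δv = 418×9.80665×ln(3.52) = 4099.2×1.2584 ≈ 5158 m/s.
Total Δv = 5483 + 5158 = 10641 m/s.

Δv ≈ 10600 m/s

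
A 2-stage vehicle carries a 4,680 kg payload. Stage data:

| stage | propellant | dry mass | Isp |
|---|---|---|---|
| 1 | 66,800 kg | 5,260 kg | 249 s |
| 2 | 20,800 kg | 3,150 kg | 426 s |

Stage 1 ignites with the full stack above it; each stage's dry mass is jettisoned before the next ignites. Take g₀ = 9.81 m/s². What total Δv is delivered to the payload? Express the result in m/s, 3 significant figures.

Δv ≈ 8080 m/s

Ignition mass of stage 1 = 66,800+5,260 + 20,800+3,150 + 4,680 = 100,690 kg.
Stage 1: m₀ = 100,690 kg, m_f = 100,690 − 66,800 = 33,890 kg; Δv = 249×9.81×ln(2.971) = 2442.7×1.0889 ≈ 2660 m/s.
Stage 2: m₀ = 28,630 kg, m_f = 28,630 − 20,800 = 7,830 kg; Δv = 426×9.81×ln(3.656) = 4179.1×1.2965 ≈ 5418 m/s.
Total Δv = 2660 + 5418 = 8078 m/s.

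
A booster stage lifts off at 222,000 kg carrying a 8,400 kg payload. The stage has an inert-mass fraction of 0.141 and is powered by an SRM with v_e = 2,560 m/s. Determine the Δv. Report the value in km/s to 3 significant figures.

Δv ≈ 4.48 km/s

Stage wet mass = m₀ − payload = 222,000 − 8,400 = 213,600 kg.
Stage dry mass = ε × stage wet mass = 0.141 × 213,600 = 30,117.6 kg.
Burnout mass m_f = stage dry + payload = 30,117.6 + 8,400 = 38,517.6 kg.
Using Δv = v_e ln(m₀/m_f): Δv = v_e · ln(222,000/38,517.6) = 2560.0 × ln(5.764) = 2560.0 × 1.7516 ≈ 4484 m/s.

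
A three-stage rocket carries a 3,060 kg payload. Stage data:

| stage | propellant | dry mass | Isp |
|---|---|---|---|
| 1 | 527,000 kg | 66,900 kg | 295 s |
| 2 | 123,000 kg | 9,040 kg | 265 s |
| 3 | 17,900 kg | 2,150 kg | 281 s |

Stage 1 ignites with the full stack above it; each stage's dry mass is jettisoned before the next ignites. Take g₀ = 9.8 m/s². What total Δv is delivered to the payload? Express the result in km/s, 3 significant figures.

Ignition mass of stage 1 = 527,000+66,900 + 123,000+9,040 + 17,900+2,150 + 3,060 = 749,050 kg.
Stage 1: m₀ = 749,050 kg, m_f = 749,050 − 527,000 = 222,050 kg; Δv = 295×9.8×ln(3.373) = 2891.0×1.2159 ≈ 3515 m/s.
Stage 2: m₀ = 155,150 kg, m_f = 155,150 − 123,000 = 32,150 kg; Δv = 265×9.8×ln(4.826) = 2597.0×1.5740 ≈ 4088 m/s.
Stage 3: m₀ = 23,110 kg, m_f = 23,110 − 17,900 = 5,210 kg; Δv = 281×9.8×ln(4.436) = 2753.8×1.4897 ≈ 4102 m/s.
Total Δv = 3515 + 4088 + 4102 = 11705 m/s.

Δv ≈ 11.7 km/s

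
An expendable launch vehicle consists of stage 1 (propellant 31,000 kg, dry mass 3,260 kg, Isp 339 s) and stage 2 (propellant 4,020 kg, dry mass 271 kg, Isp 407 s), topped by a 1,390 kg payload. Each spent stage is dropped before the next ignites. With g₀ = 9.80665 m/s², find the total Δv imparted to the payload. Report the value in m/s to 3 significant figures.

Ignition mass of stage 1 = 31,000+3,260 + 4,020+271 + 1,390 = 39,941 kg.
Stage 1: m₀ = 39,941 kg, m_f = 39,941 − 31,000 = 8,941 kg; Δv = 339×9.80665×ln(4.467) = 3324.5×1.4968 ≈ 4976 m/s.
Stage 2: m₀ = 5,681 kg, m_f = 5,681 − 4,020 = 1,661 kg; Δv = 407×9.80665×ln(3.42) = 3991.3×1.2297 ≈ 4908 m/s.
Total Δv = 4976 + 4908 = 9884 m/s.

Δv ≈ 9880 m/s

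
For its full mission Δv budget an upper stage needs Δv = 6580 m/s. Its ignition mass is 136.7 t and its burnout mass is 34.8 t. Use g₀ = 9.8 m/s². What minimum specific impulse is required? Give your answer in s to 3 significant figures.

ln(m₀/m_f) = ln(136700/34800) = ln(3.928) = 1.3682.
Using Δv = v_e ln(m₀/m_f): v_e = Δv / ln(m₀/m_f) = 6580 / 1.3682 = 4809.3 m/s.
Isp = v_e / g₀ = 4809.3 / 9.8 = 490.7 s.

Isp ≈ 491 s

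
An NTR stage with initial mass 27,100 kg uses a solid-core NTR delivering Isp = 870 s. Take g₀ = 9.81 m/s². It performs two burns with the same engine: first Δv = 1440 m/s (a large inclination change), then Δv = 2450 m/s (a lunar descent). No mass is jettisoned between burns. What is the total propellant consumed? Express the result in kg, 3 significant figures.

v_e = Isp · g₀ = 870 × 9.81 = 8534.7 m/s.
After the first burn: m = 27100 × exp(−1440/8534.7) = 27100 × 0.84474 = 22,892.5 kg.
After the second burn: m = 22,892.5 × exp(−2450/8534.7) = 22,892.5 × 0.75046 = 17,179.9 kg.
Total propellant = m₀ − m_final = 27100 − 17,179.9 = 9,920.1 kg.

total propellant consumed ≈ 9920 kg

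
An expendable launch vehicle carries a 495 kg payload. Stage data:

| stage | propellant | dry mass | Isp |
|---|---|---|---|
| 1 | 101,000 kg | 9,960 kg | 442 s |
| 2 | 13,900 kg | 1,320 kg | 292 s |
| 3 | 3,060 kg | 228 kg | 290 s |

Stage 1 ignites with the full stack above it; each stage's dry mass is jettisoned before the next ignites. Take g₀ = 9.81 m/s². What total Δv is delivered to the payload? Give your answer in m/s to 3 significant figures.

Δv ≈ 15000 m/s

Ignition mass of stage 1 = 101,000+9,960 + 13,900+1,320 + 3,060+228 + 495 = 129,963 kg.
Stage 1: m₀ = 129,963 kg, m_f = 129,963 − 101,000 = 28,963 kg; Δv = 442×9.81×ln(4.487) = 4336.0×1.5012 ≈ 6509 m/s.
Stage 2: m₀ = 19,003 kg, m_f = 19,003 − 13,900 = 5,103 kg; Δv = 292×9.81×ln(3.724) = 2864.5×1.3148 ≈ 3766 m/s.
Stage 3: m₀ = 3,783 kg, m_f = 3,783 − 3,060 = 723 kg; Δv = 290×9.81×ln(5.232) = 2844.9×1.6549 ≈ 4708 m/s.
Total Δv = 6509 + 3766 + 4708 = 14983 m/s.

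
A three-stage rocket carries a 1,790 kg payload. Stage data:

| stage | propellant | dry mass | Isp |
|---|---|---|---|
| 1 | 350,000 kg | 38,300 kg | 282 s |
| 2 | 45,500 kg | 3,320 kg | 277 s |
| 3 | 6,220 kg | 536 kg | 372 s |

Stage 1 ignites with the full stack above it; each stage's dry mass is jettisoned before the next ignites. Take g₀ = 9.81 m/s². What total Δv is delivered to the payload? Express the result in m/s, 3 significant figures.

Ignition mass of stage 1 = 350,000+38,300 + 45,500+3,320 + 6,220+536 + 1,790 = 445,666 kg.
Stage 1: m₀ = 445,666 kg, m_f = 445,666 − 350,000 = 95,666 kg; Δv = 282×9.81×ln(4.659) = 2766.4×1.5387 ≈ 4257 m/s.
Stage 2: m₀ = 57,366 kg, m_f = 57,366 − 45,500 = 11,866 kg; Δv = 277×9.81×ln(4.834) = 2717.4×1.5758 ≈ 4282 m/s.
Stage 3: m₀ = 8,546 kg, m_f = 8,546 − 6,220 = 2,326 kg; Δv = 372×9.81×ln(3.674) = 3649.3×1.3013 ≈ 4749 m/s.
Total Δv = 4257 + 4282 + 4749 = 13288 m/s.

Δv ≈ 13300 m/s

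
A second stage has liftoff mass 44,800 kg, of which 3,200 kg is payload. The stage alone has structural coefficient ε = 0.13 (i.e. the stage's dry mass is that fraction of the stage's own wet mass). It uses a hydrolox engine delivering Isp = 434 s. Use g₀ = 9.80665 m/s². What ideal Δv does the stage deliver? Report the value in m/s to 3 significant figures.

Δv ≈ 7020 m/s

Stage wet mass = m₀ − payload = 44,800 − 3,200 = 41,600 kg.
Stage dry mass = ε × stage wet mass = 0.13 × 41,600 = 5,408 kg.
Burnout mass m_f = stage dry + payload = 5,408 + 3,200 = 8,608 kg.
v_e = Isp · g₀ = 434 × 9.80665 = 4256.1 m/s.
Using Δv = v_e ln(m₀/m_f): Δv = v_e · ln(44,800/8,608) = 4256.1 × ln(5.204) = 4256.1 × 1.6495 ≈ 7020 m/s.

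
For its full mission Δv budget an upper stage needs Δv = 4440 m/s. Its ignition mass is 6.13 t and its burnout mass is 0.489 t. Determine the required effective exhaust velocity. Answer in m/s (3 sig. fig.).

ln(m₀/m_f) = ln(6130/489) = ln(12.54) = 2.5286.
v_e = Δv / ln(m₀/m_f) = 4440 / 2.5286 = 1755.9 m/s.

v_e ≈ 1760 m/s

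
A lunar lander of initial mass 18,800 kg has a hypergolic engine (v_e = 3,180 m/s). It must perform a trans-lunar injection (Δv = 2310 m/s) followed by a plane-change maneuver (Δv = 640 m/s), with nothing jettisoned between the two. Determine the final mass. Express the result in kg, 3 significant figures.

final mass ≈ 7430 kg

After the first burn: m = 18800 × exp(−2310/3180.0) = 18800 × 0.48364 = 9,092.43 kg.
After the second burn: m = 9,092.43 × exp(−640/3180.0) = 9,092.43 × 0.81770 = 7,434.88 kg.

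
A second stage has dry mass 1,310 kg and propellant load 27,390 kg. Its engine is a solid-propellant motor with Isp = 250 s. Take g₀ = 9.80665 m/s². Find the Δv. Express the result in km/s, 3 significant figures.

Δv ≈ 7.57 km/s

v_e = Isp · g₀ = 250 × 9.80665 = 2451.7 m/s.
m₀ = m_dry + m_prop = 1,310 + 27,390 = 28,700 kg.
By the Tsiolkovsky rocket equation, Δv = v_e · ln(m₀/m_f) = 2451.7 × ln(21.91) = 2451.7 × 3.0869 ≈ 7568.0 m/s.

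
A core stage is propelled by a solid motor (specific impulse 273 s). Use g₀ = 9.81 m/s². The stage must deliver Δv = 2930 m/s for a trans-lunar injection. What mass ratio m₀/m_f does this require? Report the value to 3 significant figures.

mass ratio ≈ 2.99

v_e = Isp · g₀ = 273 × 9.81 = 2678.1 m/s.
Rocket equation: m₀/m_f = exp(Δv / v_e) = exp(2930 / 2678.1) = exp(1.0940) = 2.9863.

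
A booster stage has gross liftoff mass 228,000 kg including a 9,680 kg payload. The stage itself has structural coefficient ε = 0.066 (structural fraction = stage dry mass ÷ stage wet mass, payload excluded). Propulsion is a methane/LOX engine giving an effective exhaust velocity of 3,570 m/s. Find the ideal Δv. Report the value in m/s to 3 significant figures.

Δv ≈ 8020 m/s

Stage wet mass = m₀ − payload = 228,000 − 9,680 = 218,320 kg.
Stage dry mass = ε × stage wet mass = 0.066 × 218,320 = 14,409.1 kg.
Burnout mass m_f = stage dry + payload = 14,409.1 + 9,680 = 24,089.1 kg.
Rocket equation: Δv = v_e · ln(228,000/24,089.1) = 3570.0 × ln(9.465) = 3570.0 × 2.2476 ≈ 8024 m/s.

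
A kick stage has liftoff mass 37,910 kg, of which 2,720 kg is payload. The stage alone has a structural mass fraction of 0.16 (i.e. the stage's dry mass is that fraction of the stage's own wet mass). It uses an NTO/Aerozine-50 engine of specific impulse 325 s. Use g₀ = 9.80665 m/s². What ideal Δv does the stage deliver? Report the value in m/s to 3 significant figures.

Δv ≈ 4820 m/s

Stage wet mass = m₀ − payload = 37,910 − 2,720 = 35,190 kg.
Stage dry mass = ε × stage wet mass = 0.16 × 35,190 = 5,630.4 kg.
Burnout mass m_f = stage dry + payload = 5,630.4 + 2,720 = 8,350.4 kg.
v_e = Isp · g₀ = 325 × 9.80665 = 3187.2 m/s.
From the ideal rocket equation, Δv = v_e · ln(37,910/8,350.4) = 3187.2 × ln(4.54) = 3187.2 × 1.5129 ≈ 4822 m/s.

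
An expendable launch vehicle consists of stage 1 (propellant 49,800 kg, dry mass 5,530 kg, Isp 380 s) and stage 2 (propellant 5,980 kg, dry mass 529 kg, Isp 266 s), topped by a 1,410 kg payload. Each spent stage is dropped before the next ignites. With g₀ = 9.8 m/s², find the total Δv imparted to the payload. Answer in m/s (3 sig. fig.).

Δv ≈ 9430 m/s

Ignition mass of stage 1 = 49,800+5,530 + 5,980+529 + 1,410 = 63,249 kg.
Stage 1: m₀ = 63,249 kg, m_f = 63,249 − 49,800 = 13,449 kg; Δv = 380×9.8×ln(4.703) = 3724.0×1.5482 ≈ 5765 m/s.
Stage 2: m₀ = 7,919 kg, m_f = 7,919 − 5,980 = 1,939 kg; Δv = 266×9.8×ln(4.084) = 2606.8×1.4071 ≈ 3668 m/s.
Total Δv = 5765 + 3668 = 9433 m/s.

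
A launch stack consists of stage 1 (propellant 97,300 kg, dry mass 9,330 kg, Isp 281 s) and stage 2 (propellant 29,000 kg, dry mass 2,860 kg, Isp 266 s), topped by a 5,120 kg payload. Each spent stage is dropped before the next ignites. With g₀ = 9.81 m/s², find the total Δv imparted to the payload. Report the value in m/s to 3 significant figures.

Δv ≈ 7120 m/s

Ignition mass of stage 1 = 97,300+9,330 + 29,000+2,860 + 5,120 = 143,610 kg.
Stage 1: m₀ = 143,610 kg, m_f = 143,610 − 97,300 = 46,310 kg; Δv = 281×9.81×ln(3.101) = 2756.6×1.1317 ≈ 3120 m/s.
Stage 2: m₀ = 36,980 kg, m_f = 36,980 − 29,000 = 7,980 kg; Δv = 266×9.81×ln(4.634) = 2609.5×1.5334 ≈ 4001 m/s.
Total Δv = 3120 + 4001 = 7121 m/s.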